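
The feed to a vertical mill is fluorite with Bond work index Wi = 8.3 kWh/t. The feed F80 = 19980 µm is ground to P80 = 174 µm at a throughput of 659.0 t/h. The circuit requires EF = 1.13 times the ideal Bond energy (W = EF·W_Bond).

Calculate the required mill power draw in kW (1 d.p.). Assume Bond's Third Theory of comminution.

W = 10·Wi·(P80^(-½) − F80^(-½))
W = 10·8.3·(1/√174 − 1/√19980) = 10·8.3·(0.068735) = 5.7050 kWh/t
Apply correction: 5.7050 × 1.13 = 6.4467 kWh/t
Mill draw = 6.4467 × 659.0 = 4248.4 kW

P = 4248.4 kW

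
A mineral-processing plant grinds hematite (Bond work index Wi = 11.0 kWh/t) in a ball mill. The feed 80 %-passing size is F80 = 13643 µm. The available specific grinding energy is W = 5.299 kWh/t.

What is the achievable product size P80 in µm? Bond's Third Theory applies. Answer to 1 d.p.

P80 = 310.7 µm

W = 10·Wi·(P80^(-½) − F80^(-½))
1/√P80 = 1/√F80 + W/(10·Wi)
  = 5.2990/(10·11.0) + 1/√13643 = 0.048173 + 0.008561 = 0.056734
P80 = (1/0.056734)² = 17.6261² = 310.68 µm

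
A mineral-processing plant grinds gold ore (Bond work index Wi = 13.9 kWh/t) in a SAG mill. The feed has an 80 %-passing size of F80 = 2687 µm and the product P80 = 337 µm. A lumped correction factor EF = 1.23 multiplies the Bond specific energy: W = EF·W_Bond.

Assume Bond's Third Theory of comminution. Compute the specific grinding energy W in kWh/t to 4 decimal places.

W = 6.0151 kWh/t

W = 10 Wi (1/√P80 − 1/√F80)  [Bond]
1/√337 = 0.054473;  1/√2687 = 0.019292
W = 10·13.9·(0.054473 − 0.019292) = 4.8903 kWh/t
Apply correction: 4.8903 × 1.23 = 6.0151 kWh/t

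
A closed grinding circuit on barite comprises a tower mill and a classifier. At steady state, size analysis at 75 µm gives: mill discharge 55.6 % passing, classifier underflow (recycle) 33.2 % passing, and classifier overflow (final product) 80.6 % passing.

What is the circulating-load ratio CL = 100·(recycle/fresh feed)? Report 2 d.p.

CL = 111.61 %

Two-product formula at 75 µm:
Fd + Rd = Ru + Fo ⇒ R/F = (o−d)/(d−u)
r = (80.6 − 55.6)/(55.6 − 33.2) = 25.0/22.4 = 1.1161
CL = 100·r = 111.61 %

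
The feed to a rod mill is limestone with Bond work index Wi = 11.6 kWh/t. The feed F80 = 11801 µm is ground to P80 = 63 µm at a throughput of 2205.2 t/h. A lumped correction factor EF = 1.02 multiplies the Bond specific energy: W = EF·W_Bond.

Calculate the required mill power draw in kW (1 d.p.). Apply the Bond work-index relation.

P = 30470.9 kW

Bond: W = 10·Wi·(1/√P80 − 1/√F80)
W = 10·11.6·(1/√63 − 1/√11801) = 10·11.6·(0.116783) = 13.5468 kWh/t
With EF = 1.02: W = 13.5468·1.02 = 13.8177 kWh/t
Mill draw = 13.8177 × 2205.2 = 30470.9 kW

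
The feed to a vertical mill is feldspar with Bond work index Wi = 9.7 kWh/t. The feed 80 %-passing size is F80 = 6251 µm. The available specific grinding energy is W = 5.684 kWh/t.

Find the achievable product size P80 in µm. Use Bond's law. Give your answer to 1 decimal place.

P80 = 197.0 µm

Bond: W = 10·Wi·(1/√P80 − 1/√F80)
P80^-0.5 = F80^-0.5 + W/(10 Wi)
  = 5.6840/(10·9.7) + 1/√6251 = 0.058598 + 0.012648 = 0.071246
P80 = (1/0.071246)² = 14.0359² = 197.01 µm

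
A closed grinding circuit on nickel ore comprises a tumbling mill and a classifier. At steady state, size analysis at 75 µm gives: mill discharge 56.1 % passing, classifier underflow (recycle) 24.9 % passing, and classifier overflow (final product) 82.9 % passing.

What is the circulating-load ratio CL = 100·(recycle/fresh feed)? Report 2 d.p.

CL = 85.90 %

Classifier node, passing 75 µm:
Fd + Rd = Ru + Fo ⇒ R/F = (o−d)/(d−u)
r = (82.9 − 56.1)/(56.1 − 24.9) = 26.8/31.2 = 0.8590
CL = 100·r = 85.90 %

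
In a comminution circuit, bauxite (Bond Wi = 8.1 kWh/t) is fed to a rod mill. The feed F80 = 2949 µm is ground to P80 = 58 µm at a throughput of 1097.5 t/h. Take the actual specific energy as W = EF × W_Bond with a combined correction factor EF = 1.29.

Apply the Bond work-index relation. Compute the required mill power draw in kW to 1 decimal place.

W = 10 Wi (1/√P80 − 1/√F80)  [Bond]
W = 10·8.1·(1/√58 − 1/√2949) = 10·8.1·(0.112892) = 9.1442 kWh/t
W_actual = 1.29 × 9.1442 = 11.7961 kWh/t
P = W·T = 11.7961·1097.5 = 12946.2 kW

P = 12946.2 kW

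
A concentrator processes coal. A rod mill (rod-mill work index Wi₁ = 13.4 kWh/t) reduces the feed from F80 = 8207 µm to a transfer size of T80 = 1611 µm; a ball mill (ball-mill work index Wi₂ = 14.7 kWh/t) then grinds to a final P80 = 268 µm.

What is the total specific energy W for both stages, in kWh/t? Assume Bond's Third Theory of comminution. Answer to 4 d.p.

W = 7.1764 kWh/t

W = 10·Wi·[P80^(−½) − F80^(−½)]
Stage 1 (8207→1611 µm, Wi₁=13.4): W₁ = 10·13.4·(0.024915 − 0.011038) = 1.8594 kWh/t
Stage 2 (1611→268 µm, Wi₂=14.7): W₂ = 10·14.7·(0.061085 − 0.024915) = 5.3170 kWh/t
W = W₁ + W₂ = 1.8594 + 5.3170 = 7.1764 kWh/t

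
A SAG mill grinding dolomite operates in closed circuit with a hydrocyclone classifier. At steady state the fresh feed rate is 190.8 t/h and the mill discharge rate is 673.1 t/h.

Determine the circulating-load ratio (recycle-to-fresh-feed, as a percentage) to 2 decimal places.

CL = 252.78 %

Mill node: discharge = fresh + recycle.
R = M − F = 673.1 − 190.8 = 482.3 t/h
CL = 100·R/F = 100·482.3/190.8 = 252.78 %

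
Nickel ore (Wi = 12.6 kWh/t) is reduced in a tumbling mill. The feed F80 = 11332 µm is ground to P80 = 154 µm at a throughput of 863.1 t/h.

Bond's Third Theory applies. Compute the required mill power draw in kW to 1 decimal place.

W = 10·Wi·(P80^(-½) − F80^(-½))
W = 10·12.6·(1/√154 − 1/√11332) = 10·12.6·(0.071188) = 8.9697 kWh/t
P_mill = W·ṁ = 8.9697·863.1 = 7741.8 kW

P = 7741.8 kW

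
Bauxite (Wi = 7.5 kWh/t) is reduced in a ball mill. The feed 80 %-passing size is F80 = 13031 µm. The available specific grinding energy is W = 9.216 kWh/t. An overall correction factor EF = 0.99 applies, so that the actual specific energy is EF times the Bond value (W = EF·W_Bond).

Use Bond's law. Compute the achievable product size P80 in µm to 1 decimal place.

P80 = 56.6 µm

W = 10 Wi (P80^-0.5 − F80^-0.5)
W_Bond = W / EF = 9.216 / 0.99 = 9.3091 kWh/t
1/√P80 = 1/√F80 + W_Bond/(10·Wi)
  = 9.3091/(10·7.5) + 1/√13031 = 0.124121 + 0.008760 = 0.132881
P80 = (1/0.132881)² = 7.5255² = 56.63 µm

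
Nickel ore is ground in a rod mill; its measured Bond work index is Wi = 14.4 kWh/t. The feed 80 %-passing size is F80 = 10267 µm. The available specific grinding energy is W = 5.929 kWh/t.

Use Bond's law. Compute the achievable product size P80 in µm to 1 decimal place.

W = 10 Wi (P80^-0.5 − F80^-0.5)
⇒ 1/√P80 = W/(10 Wi) + 1/√F80
  = 5.9290/(10·14.4) + 1/√10267 = 0.041174 + 0.009869 = 0.051043
P80 = (1/0.051043)² = 19.5914² = 383.82 µm

P80 = 383.8 µm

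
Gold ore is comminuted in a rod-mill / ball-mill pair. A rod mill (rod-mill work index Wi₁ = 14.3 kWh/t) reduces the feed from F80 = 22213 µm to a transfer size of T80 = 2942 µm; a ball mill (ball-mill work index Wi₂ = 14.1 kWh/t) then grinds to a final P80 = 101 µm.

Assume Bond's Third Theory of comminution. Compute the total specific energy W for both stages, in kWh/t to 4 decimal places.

W = 13.1074 kWh/t

W_Bond = 10·Wi·(1/√P₈₀ − 1/√F₈₀)
Stage 1 (22213→2942 µm, Wi₁=14.3): W₁ = 10·14.3·(0.018437 − 0.006710) = 1.6769 kWh/t
Stage 2 (2942→101 µm, Wi₂=14.1): W₂ = 10·14.1·(0.099504 − 0.018437) = 11.4305 kWh/t
W = W₁ + W₂ = 1.6769 + 11.4305 = 13.1074 kWh/t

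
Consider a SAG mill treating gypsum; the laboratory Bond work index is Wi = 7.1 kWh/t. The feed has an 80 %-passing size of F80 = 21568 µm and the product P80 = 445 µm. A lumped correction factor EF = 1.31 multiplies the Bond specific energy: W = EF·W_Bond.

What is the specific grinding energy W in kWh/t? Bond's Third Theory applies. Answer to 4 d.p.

W = 10 Wi (P80^-0.5 − F80^-0.5)
1/√445 = 0.047405;  1/√21568 = 0.006809
W = 10·7.1·(0.047405 − 0.006809) = 2.8823 kWh/t
Corrected W = EF·W_Bond = 1.31·2.8823 = 3.7758 kWh/t

W = 3.7758 kWh/t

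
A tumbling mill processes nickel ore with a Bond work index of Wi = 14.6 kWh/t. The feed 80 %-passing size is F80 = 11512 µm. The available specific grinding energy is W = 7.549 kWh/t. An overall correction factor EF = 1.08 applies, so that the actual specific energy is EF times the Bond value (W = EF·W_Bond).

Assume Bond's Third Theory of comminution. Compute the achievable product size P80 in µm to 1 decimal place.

W = 10 Wi / √P80 − 10 Wi / √F80
W_Bond = W / EF = 7.549 / 1.08 = 6.9898 kWh/t
⇒ 1/√P80 = W_Bond/(10 Wi) + 1/√F80
  = 6.9898/(10·14.6) + 1/√11512 = 0.047875 + 0.009320 = 0.057196
P80 = (1/0.057196)² = 17.4839² = 305.69 µm

P80 = 305.7 µm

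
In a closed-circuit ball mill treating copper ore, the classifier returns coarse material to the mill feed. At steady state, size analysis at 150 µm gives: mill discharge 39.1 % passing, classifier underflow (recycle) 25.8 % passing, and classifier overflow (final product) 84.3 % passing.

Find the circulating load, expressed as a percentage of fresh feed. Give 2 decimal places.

Two-product formula at 150 µm:
(1+r)d = ru + o → r = (o−d)/(d−u)
r = (84.3 − 39.1)/(39.1 − 25.8) = 45.2/13.3 = 3.3985
CL = 100·r = 339.85 %

CL = 339.85 %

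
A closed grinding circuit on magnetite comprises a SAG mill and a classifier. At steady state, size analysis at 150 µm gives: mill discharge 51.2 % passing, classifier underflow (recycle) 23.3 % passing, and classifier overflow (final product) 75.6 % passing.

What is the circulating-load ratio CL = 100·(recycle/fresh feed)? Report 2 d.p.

Let r = R/F. Size balance at 150 µm:
r = (o − d)/(d − u)
r = (75.6 − 51.2)/(51.2 − 23.3) = 24.4/27.9 = 0.8746
CL = 100·r = 87.46 %

CL = 87.46 %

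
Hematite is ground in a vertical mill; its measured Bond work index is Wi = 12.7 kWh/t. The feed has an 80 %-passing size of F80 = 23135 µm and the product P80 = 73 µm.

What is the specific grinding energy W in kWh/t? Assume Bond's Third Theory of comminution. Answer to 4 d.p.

Bond: W = 10·Wi·(1/√P80 − 1/√F80)
1/√73 = 0.117041;  1/√23135 = 0.006575
W = 10·12.7·(0.117041 − 0.006575) = 14.0293 kWh/t

W = 14.0293 kWh/t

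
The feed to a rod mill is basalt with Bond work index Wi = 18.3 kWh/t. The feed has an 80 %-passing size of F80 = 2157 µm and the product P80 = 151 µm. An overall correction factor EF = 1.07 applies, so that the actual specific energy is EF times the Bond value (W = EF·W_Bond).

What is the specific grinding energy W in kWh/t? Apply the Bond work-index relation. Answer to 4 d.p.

W = 11.7187 kWh/t

W = 10 Wi / √P80 − 10 Wi / √F80
1/√151 = 0.081379;  1/√2157 = 0.021532
W = 10·18.3·(0.081379 − 0.021532) = 10.9521 kWh/t
With EF = 1.07: W = 10.9521·1.07 = 11.7187 kWh/t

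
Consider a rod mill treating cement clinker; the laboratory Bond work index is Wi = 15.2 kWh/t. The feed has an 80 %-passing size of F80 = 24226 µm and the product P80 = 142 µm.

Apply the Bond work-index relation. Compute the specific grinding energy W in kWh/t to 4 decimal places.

W = 11.7790 kWh/t

W_Bond = 10·Wi·(1/√P₈₀ − 1/√F₈₀)
1/√142 = 0.083918;  1/√24226 = 0.006425
W = 10·15.2·(0.083918 − 0.006425) = 11.7790 kWh/t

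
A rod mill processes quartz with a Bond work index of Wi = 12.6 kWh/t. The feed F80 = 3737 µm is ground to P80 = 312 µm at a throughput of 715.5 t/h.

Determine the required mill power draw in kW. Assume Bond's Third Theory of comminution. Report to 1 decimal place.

W = 10 Wi (1/√P80 − 1/√F80)  [Bond]
W = 10·12.6·(1/√312 − 1/√3737) = 10·12.6·(0.040256) = 5.0722 kWh/t
P_mill = W·ṁ = 5.0722·715.5 = 3629.2 kW

P = 3629.2 kW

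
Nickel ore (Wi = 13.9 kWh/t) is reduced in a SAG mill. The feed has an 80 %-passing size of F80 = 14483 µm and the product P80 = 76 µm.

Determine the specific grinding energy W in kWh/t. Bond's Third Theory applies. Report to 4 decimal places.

W = 14.7894 kWh/t

W = 10 Wi (P80^-0.5 − F80^-0.5)
1/√76 = 0.114708;  1/√14483 = 0.008309
W = 10·13.9·(0.114708 − 0.008309) = 14.7894 kWh/t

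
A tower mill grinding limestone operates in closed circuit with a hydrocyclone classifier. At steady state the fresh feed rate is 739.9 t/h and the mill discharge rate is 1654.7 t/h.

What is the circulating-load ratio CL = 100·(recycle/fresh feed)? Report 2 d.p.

CL = 123.64 %

Steady state: M = F + R.
R = M − F = 1654.7 − 739.9 = 914.8 t/h
CL = 100·R/F = 100·914.8/739.9 = 123.64 %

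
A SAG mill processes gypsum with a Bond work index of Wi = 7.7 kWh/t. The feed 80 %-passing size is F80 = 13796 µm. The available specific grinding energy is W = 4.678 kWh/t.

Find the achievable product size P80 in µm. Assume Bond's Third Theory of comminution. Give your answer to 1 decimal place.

P80 = 208.4 µm

W = 10 Wi (1/√P80 − 1/√F80)  [Bond]
P80^(−½) = W/(10 Wi) + F80^(−½)
  = 4.6780/(10·7.7) + 1/√13796 = 0.060753 + 0.008514 = 0.069267
P80 = (1/0.069267)² = 14.4369² = 208.42 µm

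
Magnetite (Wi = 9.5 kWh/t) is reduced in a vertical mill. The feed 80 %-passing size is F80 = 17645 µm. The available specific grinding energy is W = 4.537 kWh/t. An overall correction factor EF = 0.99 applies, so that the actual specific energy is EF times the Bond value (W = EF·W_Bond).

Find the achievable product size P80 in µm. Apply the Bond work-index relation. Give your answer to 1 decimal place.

P80 = 321.5 µm

W = 10 Wi (1/√P80 − 1/√F80)  [Bond]
W_Bond = W / EF = 4.537 / 0.99 = 4.5828 kWh/t
1/√P80 = 1/√F80 + W_Bond/(10·Wi)
  = 4.5828/(10·9.5) + 1/√17645 = 0.048240 + 0.007528 = 0.055768
P80 = (1/0.055768)² = 17.9313² = 321.53 µm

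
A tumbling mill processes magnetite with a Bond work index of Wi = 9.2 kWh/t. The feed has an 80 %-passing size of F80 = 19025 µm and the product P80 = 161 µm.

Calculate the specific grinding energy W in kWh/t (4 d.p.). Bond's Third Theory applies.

W = 10 Wi (P80^-0.5 − F80^-0.5)
1/√161 = 0.078811;  1/√19025 = 0.007250
W = 10·9.2·(0.078811 − 0.007250) = 6.5836 kWh/t

W = 6.5836 kWh/t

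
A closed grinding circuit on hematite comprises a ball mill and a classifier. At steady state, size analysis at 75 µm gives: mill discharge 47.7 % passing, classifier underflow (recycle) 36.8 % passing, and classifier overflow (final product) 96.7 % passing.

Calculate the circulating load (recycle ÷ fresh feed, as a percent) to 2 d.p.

Mass balance on the −75 µm fraction:
(1+r)d = ru + o → r = (o−d)/(d−u)
r = (96.7 − 47.7)/(47.7 − 36.8) = 49.0/10.9 = 4.4954
CL = 100·r = 449.54 %

CL = 449.54 %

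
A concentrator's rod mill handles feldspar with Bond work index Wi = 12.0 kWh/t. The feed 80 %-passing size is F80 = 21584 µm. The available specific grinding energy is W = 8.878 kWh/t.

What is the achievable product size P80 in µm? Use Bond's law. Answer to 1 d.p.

P80 = 153.2 µm

W_Bond = 10·Wi·(1/√P₈₀ − 1/√F₈₀)
P80^(−½) = W/(10 Wi) + F80^(−½)
  = 8.8780/(10·12.0) + 1/√21584 = 0.073983 + 0.006807 = 0.080790
P80 = (1/0.080790)² = 12.3778² = 153.21 µm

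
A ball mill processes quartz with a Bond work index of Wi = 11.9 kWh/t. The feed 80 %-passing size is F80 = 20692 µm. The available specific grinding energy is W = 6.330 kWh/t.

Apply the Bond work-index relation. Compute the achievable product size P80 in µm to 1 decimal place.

P80 = 276.4 µm

W = 10 Wi (1/√P80 − 1/√F80)  [Bond]
⇒ 1/√P80 = W/(10·Wi) + 1/√F80
  = 6.3300/(10·11.9) + 1/√20692 = 0.053193 + 0.006952 = 0.060145
P80 = (1/0.060145)² = 16.6265² = 276.44 µm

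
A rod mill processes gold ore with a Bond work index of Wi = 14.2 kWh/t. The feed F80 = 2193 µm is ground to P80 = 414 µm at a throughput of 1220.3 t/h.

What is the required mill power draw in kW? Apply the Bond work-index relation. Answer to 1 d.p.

P = 4816.1 kW

W_Bond = 10·Wi·(1/√P₈₀ − 1/√F₈₀)
W = 10·14.2·(1/√414 − 1/√2193) = 10·14.2·(0.027793) = 3.9466 kWh/t
Power = W × throughput = 3.9466 kWh/t × 1220.3 t/h = 4816.1 kW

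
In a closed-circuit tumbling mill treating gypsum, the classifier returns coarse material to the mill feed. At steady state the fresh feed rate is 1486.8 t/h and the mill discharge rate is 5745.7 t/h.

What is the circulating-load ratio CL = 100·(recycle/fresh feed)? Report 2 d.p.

Discharge = new feed + return, hence
R = M − F = 5745.7 − 1486.8 = 4258.9 t/h
CL = 100·R/F = 100·4258.9/1486.8 = 286.45 %

CL = 286.45 %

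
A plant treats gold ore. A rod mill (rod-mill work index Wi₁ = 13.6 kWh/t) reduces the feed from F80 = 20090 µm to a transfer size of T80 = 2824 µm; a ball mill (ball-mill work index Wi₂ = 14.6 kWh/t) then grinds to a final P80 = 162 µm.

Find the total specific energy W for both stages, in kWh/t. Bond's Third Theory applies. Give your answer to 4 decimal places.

W = 10.3232 kWh/t

W = 10·Wi·[P80^(−½) − F80^(−½)]
Stage 1 (20090→2824 µm, Wi₁=13.6): W₁ = 10·13.6·(0.018818 − 0.007055) = 1.5997 kWh/t
Stage 2 (2824→162 µm, Wi₂=14.6): W₂ = 10·14.6·(0.078567 − 0.018818) = 8.7235 kWh/t
W = W₁ + W₂ = 1.5997 + 8.7235 = 10.3232 kWh/t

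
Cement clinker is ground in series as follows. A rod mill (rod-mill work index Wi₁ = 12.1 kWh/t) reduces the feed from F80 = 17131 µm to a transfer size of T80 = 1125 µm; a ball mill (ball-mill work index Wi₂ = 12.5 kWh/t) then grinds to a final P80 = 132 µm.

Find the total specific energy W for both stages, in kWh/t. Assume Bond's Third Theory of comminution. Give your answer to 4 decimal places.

W = 9.8361 kWh/t

W_Bond = 10·Wi·(1/√P₈₀ − 1/√F₈₀)
Stage 1 (17131→1125 µm, Wi₁=12.1): W₁ = 10·12.1·(0.029814 − 0.007640) = 2.6831 kWh/t
Stage 2 (1125→132 µm, Wi₂=12.5): W₂ = 10·12.5·(0.087039 − 0.029814) = 7.1531 kWh/t
W = W₁ + W₂ = 2.6831 + 7.1531 = 9.8361 kWh/t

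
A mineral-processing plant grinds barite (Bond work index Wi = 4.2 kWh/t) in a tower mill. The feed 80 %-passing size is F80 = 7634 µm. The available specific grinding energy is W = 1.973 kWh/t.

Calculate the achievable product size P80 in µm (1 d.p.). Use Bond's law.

P80 = 293.0 µm

W = 10 Wi (P80^-0.5 − F80^-0.5)
P80^-0.5 = F80^-0.5 + W/(10 Wi)
  = 1.9730/(10·4.2) + 1/√7634 = 0.046976 + 0.011445 = 0.058421
P80 = (1/0.058421)² = 17.1170² = 292.99 µm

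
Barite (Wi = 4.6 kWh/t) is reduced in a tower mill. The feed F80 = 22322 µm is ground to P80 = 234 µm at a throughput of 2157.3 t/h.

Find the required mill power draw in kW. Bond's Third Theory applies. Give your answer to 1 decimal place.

P = 5823.0 kW

Bond:  W = 10 Wi (1/√P − 1/√F)
W = 10·4.6·(1/√234 − 1/√22322) = 10·4.6·(0.058679) = 2.6992 kWh/t
P_mill = W·ṁ = 2.6992·2157.3 = 5823.0 kW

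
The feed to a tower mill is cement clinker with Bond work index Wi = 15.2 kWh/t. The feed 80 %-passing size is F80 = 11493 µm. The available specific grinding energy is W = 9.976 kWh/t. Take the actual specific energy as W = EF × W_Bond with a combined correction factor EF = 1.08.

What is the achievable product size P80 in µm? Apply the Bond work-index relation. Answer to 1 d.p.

W = 10 Wi (1/√P80 − 1/√F80)  [Bond]
W_Bond = W / EF = 9.976 / 1.08 = 9.2370 kWh/t
P80^-0.5 = F80^-0.5 + W_Bond/(10 Wi)
  = 9.2370/(10·15.2) + 1/√11493 = 0.060770 + 0.009328 = 0.070098
P80 = (1/0.070098)² = 14.2658² = 203.51 µm

P80 = 203.5 µm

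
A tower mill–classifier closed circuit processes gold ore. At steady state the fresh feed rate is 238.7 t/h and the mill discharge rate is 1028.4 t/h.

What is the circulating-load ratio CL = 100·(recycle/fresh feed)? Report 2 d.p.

CL = 330.83 %

Discharge = new feed + return, hence
R = M − F = 1028.4 − 238.7 = 789.7 t/h
CL = 100·R/F = 100·789.7/238.7 = 330.83 %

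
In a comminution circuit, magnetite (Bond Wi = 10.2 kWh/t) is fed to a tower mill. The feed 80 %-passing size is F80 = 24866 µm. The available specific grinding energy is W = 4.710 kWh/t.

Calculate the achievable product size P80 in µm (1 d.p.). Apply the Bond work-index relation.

P80 = 362.6 µm

W = 10 Wi / √P80 − 10 Wi / √F80
1/√P80 = 1/√F80 + W/(10·Wi)
  = 4.7100/(10·10.2) + 1/√24866 = 0.046176 + 0.006342 = 0.052518
P80 = (1/0.052518)² = 19.0411² = 362.56 µm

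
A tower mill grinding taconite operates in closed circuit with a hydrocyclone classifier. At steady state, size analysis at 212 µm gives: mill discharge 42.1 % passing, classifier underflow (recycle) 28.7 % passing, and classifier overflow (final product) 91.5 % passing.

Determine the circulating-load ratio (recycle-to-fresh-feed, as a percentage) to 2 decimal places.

CL = 368.66 %

Let r = R/F. Size balance at 212 µm:
(1+r)d = ru + o → r = (o−d)/(d−u)
r = (91.5 − 42.1)/(42.1 − 28.7) = 49.4/13.4 = 3.6866
CL = 100·r = 368.66 %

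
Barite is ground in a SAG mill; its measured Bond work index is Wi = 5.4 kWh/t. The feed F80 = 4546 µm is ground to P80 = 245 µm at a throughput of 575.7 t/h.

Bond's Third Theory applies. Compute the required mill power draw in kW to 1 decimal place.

P = 1525.0 kW

W = 10 Wi (P80^-0.5 − F80^-0.5)
W = 10·5.4·(1/√245 − 1/√4546) = 10·5.4·(0.049056) = 2.6490 kWh/t
Power = W × throughput = 2.6490 kWh/t × 575.7 t/h = 1525.0 kW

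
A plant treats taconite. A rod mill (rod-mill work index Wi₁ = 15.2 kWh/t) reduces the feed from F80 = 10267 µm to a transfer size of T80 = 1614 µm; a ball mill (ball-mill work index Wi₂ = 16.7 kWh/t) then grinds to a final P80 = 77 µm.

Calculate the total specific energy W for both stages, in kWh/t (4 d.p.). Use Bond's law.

W = 17.1579 kWh/t

Bond:  W = 10 Wi (1/√P − 1/√F)
Stage 1 (10267→1614 µm, Wi₁=15.2): W₁ = 10·15.2·(0.024891 − 0.009869) = 2.2834 kWh/t
Stage 2 (1614→77 µm, Wi₂=16.7): W₂ = 10·16.7·(0.113961 − 0.024891) = 14.8746 kWh/t
W = W₁ + W₂ = 2.2834 + 14.8746 = 17.1579 kWh/t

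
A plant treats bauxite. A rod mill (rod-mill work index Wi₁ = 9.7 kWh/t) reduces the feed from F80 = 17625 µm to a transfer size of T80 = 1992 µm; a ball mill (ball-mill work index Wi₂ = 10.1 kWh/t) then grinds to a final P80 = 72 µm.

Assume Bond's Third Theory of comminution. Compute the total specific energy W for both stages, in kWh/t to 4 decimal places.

W = 10·Wi·[P80^(−½) − F80^(−½)]
Stage 1 (17625→1992 µm, Wi₁=9.7): W₁ = 10·9.7·(0.022406 − 0.007532) = 1.4427 kWh/t
Stage 2 (1992→72 µm, Wi₂=10.1): W₂ = 10·10.1·(0.117851 − 0.022406) = 9.6400 kWh/t
W = W₁ + W₂ = 1.4427 + 9.6400 = 11.0827 kWh/t

W = 11.0827 kWh/t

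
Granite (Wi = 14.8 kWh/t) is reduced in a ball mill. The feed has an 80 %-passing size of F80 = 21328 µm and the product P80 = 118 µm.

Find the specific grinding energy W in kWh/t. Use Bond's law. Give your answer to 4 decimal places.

W_Bond = 10·Wi·(1/√P₈₀ − 1/√F₈₀)
1/√118 = 0.092057;  1/√21328 = 0.006847
W = 10·14.8·(0.092057 − 0.006847) = 12.6111 kWh/t

W = 12.6111 kWh/t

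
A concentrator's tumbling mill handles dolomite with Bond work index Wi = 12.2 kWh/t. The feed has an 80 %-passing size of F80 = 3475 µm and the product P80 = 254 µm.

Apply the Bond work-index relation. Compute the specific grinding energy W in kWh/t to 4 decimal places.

W_Bond = 10·Wi·(1/√P₈₀ − 1/√F₈₀)
1/√254 = 0.062746;  1/√3475 = 0.016964
W = 10·12.2·(0.062746 − 0.016964) = 5.5854 kWh/t

W = 5.5854 kWh/t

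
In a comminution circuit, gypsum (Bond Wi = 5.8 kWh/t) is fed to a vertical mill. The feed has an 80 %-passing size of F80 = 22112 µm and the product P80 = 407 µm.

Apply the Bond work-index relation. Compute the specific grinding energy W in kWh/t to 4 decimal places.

W = 2.4849 kWh/t

W = 10 Wi (1/√P80 − 1/√F80)  [Bond]
1/√407 = 0.049568;  1/√22112 = 0.006725
W = 10·5.8·(0.049568 − 0.006725) = 2.4849 kWh/t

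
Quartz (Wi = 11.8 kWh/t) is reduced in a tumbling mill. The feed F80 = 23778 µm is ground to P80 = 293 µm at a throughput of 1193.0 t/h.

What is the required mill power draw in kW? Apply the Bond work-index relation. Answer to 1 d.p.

W_Bond = 10·Wi·(1/√P₈₀ − 1/√F₈₀)
W = 10·11.8·(1/√293 − 1/√23778) = 10·11.8·(0.051936) = 6.1284 kWh/t
P_mill = W·ṁ = 6.1284·1193.0 = 7311.2 kW

P = 7311.2 kW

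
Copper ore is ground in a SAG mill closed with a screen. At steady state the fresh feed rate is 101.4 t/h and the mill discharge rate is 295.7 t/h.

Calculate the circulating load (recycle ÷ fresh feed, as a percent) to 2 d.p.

M = F + R at steady state, so:
R = M − F = 295.7 − 101.4 = 194.3 t/h
CL = 100·R/F = 100·194.3/101.4 = 191.62 %

CL = 191.62 %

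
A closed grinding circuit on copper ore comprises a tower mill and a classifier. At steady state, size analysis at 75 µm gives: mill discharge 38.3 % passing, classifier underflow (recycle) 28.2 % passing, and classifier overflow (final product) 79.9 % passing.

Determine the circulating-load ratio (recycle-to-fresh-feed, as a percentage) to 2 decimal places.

CL = 411.88 %

Balance %-passing 75 µm (r = R/F):
r = (o − d)/(d − u)
r = (79.9 − 38.3)/(38.3 − 28.2) = 41.6/10.1 = 4.1188
CL = 100·r = 411.88 %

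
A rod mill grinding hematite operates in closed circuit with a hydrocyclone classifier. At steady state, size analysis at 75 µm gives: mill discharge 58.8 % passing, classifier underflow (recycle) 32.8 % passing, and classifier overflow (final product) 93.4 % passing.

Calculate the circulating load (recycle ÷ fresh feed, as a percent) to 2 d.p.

Classifier node, passing 75 µm:
(1+r)d = ru + o → r = (o−d)/(d−u)
r = (93.4 − 58.8)/(58.8 − 32.8) = 34.6/26.0 = 1.3308
CL = 100·r = 133.08 %

CL = 133.08 %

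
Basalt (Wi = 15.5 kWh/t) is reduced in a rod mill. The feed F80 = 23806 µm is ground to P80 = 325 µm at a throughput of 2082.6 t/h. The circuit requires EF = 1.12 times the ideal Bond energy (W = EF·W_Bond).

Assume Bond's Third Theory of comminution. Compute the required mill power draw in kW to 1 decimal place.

P = 17711.4 kW

W = 10·Wi·(P80^(-½) − F80^(-½))
W = 10·15.5·(1/√325 − 1/√23806) = 10·15.5·(0.048989) = 7.5933 kWh/t
With EF = 1.12: W = 7.5933·1.12 = 8.5045 kWh/t
Power = W × throughput = 8.5045 kWh/t × 2082.6 t/h = 17711.4 kW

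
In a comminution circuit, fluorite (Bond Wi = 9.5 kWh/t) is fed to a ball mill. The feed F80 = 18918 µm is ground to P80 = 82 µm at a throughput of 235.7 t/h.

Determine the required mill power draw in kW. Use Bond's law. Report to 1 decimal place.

P = 2309.9 kW

Bond: W = 10·Wi·(1/√P80 − 1/√F80)
W = 10·9.5·(1/√82 − 1/√18918) = 10·9.5·(0.103161) = 9.8003 kWh/t
P_mill = W·ṁ = 9.8003·235.7 = 2309.9 kW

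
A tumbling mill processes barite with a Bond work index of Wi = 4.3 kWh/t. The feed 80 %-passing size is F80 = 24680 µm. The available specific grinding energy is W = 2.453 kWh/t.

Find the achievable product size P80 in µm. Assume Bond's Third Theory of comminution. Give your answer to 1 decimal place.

P80 = 248.7 µm

W = 10 Wi (1/√P80 − 1/√F80)  [Bond]
P80^(−½) = W/(10 Wi) + F80^(−½)
  = 2.4530/(10·4.3) + 1/√24680 = 0.057047 + 0.006365 = 0.063412
P80 = (1/0.063412)² = 15.7699² = 248.69 µm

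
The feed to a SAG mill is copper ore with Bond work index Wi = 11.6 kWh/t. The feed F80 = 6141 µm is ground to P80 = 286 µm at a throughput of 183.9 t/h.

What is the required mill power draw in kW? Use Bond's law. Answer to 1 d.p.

P = 989.2 kW

Bond: W = 10·Wi·(1/√P80 − 1/√F80)
W = 10·11.6·(1/√286 − 1/√6141) = 10·11.6·(0.046370) = 5.3790 kWh/t
P = W·T = 5.3790·183.9 = 989.2 kW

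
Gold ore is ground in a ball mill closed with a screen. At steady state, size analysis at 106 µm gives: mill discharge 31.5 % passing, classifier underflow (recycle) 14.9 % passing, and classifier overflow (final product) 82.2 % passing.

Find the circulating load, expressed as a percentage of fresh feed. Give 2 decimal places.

Classifier node, passing 106 µm:
r = (o − d)/(d − u)
r = (82.2 − 31.5)/(31.5 − 14.9) = 50.7/16.6 = 3.0542
CL = 100·r = 305.42 %

CL = 305.42 %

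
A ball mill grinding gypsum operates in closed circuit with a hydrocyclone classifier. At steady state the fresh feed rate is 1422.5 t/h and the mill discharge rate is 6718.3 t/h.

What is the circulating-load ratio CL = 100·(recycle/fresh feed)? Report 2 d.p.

CL = 372.29 %

Mill node: discharge = fresh + recycle.
R = M − F = 6718.3 − 1422.5 = 5295.8 t/h
CL = 100·R/F = 100·5295.8/1422.5 = 372.29 %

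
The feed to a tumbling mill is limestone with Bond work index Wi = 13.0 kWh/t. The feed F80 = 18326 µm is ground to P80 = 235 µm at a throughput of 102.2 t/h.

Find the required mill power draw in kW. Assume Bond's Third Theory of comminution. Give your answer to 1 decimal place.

P = 768.5 kW

W = 10·Wi·[P80^(−½) − F80^(−½)]
W = 10·13.0·(1/√235 − 1/√18326) = 10·13.0·(0.057846) = 7.5200 kWh/t
Power = W × throughput = 7.5200 kWh/t × 102.2 t/h = 768.5 kW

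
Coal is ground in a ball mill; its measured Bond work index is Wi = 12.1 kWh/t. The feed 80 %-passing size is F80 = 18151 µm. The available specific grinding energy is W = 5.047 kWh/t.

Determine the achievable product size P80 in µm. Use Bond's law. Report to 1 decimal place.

P80 = 414.2 µm

W = 10·Wi·[P80^(−½) − F80^(−½)]
P80^(−½) = W/(10 Wi) + F80^(−½)
  = 5.0470/(10·12.1) + 1/√18151 = 0.041711 + 0.007422 = 0.049133
P80 = (1/0.049133)² = 20.3528² = 414.24 µm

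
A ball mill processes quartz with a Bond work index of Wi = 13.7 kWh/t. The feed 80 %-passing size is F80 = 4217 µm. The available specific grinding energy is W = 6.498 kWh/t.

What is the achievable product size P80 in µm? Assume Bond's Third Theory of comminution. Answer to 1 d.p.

W = 10 Wi / √P80 − 10 Wi / √F80
⇒ 1/√P80 = W/(10·Wi) + 1/√F80
  = 6.4980/(10·13.7) + 1/√4217 = 0.047431 + 0.015399 = 0.062830
P80 = (1/0.062830)² = 15.9160² = 253.32 µm

P80 = 253.3 µm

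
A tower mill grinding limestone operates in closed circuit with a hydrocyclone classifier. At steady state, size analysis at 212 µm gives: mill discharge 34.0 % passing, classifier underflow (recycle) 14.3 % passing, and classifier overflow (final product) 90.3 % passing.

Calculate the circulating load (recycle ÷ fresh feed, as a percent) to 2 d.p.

CL = 285.79 %

Mass balance on the −212 µm fraction:
r = (o − d)/(d − u)
r = (90.3 − 34.0)/(34.0 − 14.3) = 56.3/19.7 = 2.8579
CL = 100·r = 285.79 %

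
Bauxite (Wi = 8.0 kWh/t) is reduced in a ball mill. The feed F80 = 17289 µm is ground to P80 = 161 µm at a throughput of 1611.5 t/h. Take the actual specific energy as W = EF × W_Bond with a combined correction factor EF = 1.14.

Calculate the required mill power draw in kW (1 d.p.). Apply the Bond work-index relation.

P = 10465.0 kW

W = 10·Wi·(P80^(-½) − F80^(-½))
W = 10·8.0·(1/√161 − 1/√17289) = 10·8.0·(0.071206) = 5.6965 kWh/t
Apply correction: 5.6965 × 1.14 = 6.4940 kWh/t
P = W·T = 6.4940·1611.5 = 10465.0 kW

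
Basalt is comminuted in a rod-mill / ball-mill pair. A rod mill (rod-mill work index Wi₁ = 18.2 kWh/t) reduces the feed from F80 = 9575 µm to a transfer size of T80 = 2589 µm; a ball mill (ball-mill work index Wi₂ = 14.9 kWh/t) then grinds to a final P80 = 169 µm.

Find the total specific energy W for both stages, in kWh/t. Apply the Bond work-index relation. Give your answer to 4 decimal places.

Bond: W = 10·Wi·(1/√P80 − 1/√F80)
Stage 1 (9575→2589 µm, Wi₁=18.2): W₁ = 10·18.2·(0.019653 − 0.010220) = 1.7169 kWh/t
Stage 2 (2589→169 µm, Wi₂=14.9): W₂ = 10·14.9·(0.076923 − 0.019653) = 8.5332 kWh/t
W = W₁ + W₂ = 1.7169 + 8.5332 = 10.2501 kWh/t

W = 10.2501 kWh/t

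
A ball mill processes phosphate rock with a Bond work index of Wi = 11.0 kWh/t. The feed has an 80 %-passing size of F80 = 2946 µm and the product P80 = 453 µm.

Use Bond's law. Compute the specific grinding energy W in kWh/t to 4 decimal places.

W = 3.1416 kWh/t

W = 10·Wi·(P80^(-½) − F80^(-½))
1/√453 = 0.046984;  1/√2946 = 0.018424
W = 10·11.0·(0.046984 − 0.018424) = 3.1416 kWh/t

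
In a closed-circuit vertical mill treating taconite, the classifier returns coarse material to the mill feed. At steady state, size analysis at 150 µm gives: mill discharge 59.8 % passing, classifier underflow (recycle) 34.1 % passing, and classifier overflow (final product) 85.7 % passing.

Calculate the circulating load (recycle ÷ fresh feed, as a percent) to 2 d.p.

CL = 100.78 %

Classifier node, passing 150 µm:
(1+r)·d = r·u + o ⇒ r = (o−d)/(d−u)
r = (85.7 − 59.8)/(59.8 − 34.1) = 25.9/25.7 = 1.0078
CL = 100·r = 100.78 %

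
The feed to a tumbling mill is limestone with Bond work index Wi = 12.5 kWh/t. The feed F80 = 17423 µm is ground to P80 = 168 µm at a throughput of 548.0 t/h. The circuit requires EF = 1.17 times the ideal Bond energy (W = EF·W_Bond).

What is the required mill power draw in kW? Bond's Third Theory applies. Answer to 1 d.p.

W = 10 Wi / √P80 − 10 Wi / √F80
W = 10·12.5·(1/√168 − 1/√17423) = 10·12.5·(0.069576) = 8.6970 kWh/t
W_actual = 1.17 × 8.6970 = 10.1754 kWh/t
P_mill = W·ṁ = 10.1754·548.0 = 5576.1 kW

P = 5576.1 kW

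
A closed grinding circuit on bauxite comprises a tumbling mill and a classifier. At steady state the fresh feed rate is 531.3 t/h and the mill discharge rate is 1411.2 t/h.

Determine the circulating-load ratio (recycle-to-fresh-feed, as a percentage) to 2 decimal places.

CL = 165.61 %

Mill node: discharge = fresh + recycle.
R = M − F = 1411.2 − 531.3 = 879.9 t/h
CL = 100·R/F = 100·879.9/531.3 = 165.61 %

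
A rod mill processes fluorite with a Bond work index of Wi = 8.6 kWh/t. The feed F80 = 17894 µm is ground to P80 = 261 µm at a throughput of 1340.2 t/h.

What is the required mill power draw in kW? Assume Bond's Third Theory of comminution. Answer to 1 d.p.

W = 10·Wi·(P80^(-½) − F80^(-½))
W = 10·8.6·(1/√261 − 1/√17894) = 10·8.6·(0.054423) = 4.6804 kWh/t
P = W·T = 4.6804·1340.2 = 6272.6 kW

P = 6272.6 kW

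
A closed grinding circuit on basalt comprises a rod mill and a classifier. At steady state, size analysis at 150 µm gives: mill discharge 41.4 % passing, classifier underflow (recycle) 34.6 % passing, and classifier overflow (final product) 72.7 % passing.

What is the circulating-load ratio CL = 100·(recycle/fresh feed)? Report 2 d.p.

CL = 460.29 %

Balance %-passing 150 µm (r = R/F):
(1+r)d = ru + o → r = (o−d)/(d−u)
r = (72.7 − 41.4)/(41.4 − 34.6) = 31.3/6.8 = 4.6029
CL = 100·r = 460.29 %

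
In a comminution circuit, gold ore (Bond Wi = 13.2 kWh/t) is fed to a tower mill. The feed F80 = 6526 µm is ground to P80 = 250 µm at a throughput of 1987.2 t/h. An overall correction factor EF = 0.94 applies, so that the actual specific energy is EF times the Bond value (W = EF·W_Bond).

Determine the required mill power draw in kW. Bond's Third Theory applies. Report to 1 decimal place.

P = 12542.3 kW

W = 10 Wi (1/√P80 − 1/√F80)  [Bond]
W = 10·13.2·(1/√250 − 1/√6526) = 10·13.2·(0.050867) = 6.7144 kWh/t
Apply correction: 6.7144 × 0.94 = 6.3116 kWh/t
P = W·T = 6.3116·1987.2 = 12542.3 kW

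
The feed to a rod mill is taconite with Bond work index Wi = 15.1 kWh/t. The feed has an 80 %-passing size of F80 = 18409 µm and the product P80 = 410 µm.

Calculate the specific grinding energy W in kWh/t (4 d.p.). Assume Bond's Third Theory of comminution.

W = 6.3444 kWh/t

W = 10 Wi / √P80 − 10 Wi / √F80
1/√410 = 0.049386;  1/√18409 = 0.007370
W = 10·15.1·(0.049386 − 0.007370) = 6.3444 kWh/t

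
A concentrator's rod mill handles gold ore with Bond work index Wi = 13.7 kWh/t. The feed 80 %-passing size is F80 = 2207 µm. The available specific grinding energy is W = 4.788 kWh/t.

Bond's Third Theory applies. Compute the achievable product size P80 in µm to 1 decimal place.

P80 = 316.2 µm

Bond:  W = 10 Wi (1/√P − 1/√F)
P80^-0.5 = F80^-0.5 + W/(10 Wi)
  = 4.7880/(10·13.7) + 1/√2207 = 0.034949 + 0.021286 = 0.056235
P80 = (1/0.056235)² = 17.7825² = 316.22 µm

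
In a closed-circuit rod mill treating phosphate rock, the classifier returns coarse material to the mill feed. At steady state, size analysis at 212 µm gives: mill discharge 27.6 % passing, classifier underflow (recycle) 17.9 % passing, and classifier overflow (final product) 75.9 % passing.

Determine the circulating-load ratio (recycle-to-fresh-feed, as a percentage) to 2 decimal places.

Classifier node, passing 212 µm:
d + r·d = r·u + o → r(d−u) = o−d
r = (75.9 − 27.6)/(27.6 − 17.9) = 48.3/9.7 = 4.9794
CL = 100·r = 497.94 %

CL = 497.94 %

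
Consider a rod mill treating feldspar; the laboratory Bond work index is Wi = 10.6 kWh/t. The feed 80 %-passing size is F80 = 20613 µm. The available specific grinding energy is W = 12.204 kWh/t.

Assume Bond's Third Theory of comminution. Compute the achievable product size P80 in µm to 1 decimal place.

W = 10 Wi (P80^-0.5 − F80^-0.5)
⇒ 1/√P80 = W/(10 Wi) + 1/√F80
  = 12.2040/(10·10.6) + 1/√20613 = 0.115132 + 0.006965 = 0.122097
P80 = (1/0.122097)² = 8.1902² = 67.08 µm

P80 = 67.1 µm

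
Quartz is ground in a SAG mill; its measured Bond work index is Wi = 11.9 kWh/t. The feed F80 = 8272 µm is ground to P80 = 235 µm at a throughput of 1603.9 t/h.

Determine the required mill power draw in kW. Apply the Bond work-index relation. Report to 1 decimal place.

W = 10·Wi·(P80^(-½) − F80^(-½))
W = 10·11.9·(1/√235 − 1/√8272) = 10·11.9·(0.054238) = 6.4543 kWh/t
Mill draw = 6.4543 × 1603.9 = 10352.1 kW

P = 10352.1 kW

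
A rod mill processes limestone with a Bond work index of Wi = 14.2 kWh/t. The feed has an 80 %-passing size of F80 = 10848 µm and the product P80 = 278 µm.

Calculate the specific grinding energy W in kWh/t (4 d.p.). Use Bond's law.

W_Bond = 10·Wi·(1/√P₈₀ − 1/√F₈₀)
1/√278 = 0.059976;  1/√10848 = 0.009601
W = 10·14.2·(0.059976 − 0.009601) = 7.1532 kWh/t

W = 7.1532 kWh/t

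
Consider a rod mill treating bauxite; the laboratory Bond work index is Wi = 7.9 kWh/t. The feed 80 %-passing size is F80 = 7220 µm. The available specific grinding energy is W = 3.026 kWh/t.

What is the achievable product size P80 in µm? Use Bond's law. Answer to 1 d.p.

W = 10 Wi / √P80 − 10 Wi / √F80
P80^-0.5 = F80^-0.5 + W/(10 Wi)
  = 3.0260/(10·7.9) + 1/√7220 = 0.038304 + 0.011769 = 0.050073
P80 = (1/0.050073)² = 19.9710² = 398.84 µm

P80 = 398.8 µm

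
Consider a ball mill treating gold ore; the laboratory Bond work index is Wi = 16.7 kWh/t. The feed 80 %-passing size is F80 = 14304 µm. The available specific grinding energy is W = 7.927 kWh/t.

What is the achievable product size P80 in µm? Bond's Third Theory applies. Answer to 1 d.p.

P80 = 320.8 µm

Bond:  W = 10 Wi (1/√P − 1/√F)
⇒ 1/√P80 = W/(10 Wi) + 1/√F80
  = 7.9270/(10·16.7) + 1/√14304 = 0.047467 + 0.008361 = 0.055828
P80 = (1/0.055828)² = 17.9121² = 320.84 µm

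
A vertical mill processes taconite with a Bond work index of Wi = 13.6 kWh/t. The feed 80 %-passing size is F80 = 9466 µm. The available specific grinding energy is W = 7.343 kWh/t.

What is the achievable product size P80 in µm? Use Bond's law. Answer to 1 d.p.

W = 10·Wi·(P80^(-½) − F80^(-½))
P80^-0.5 = F80^-0.5 + W/(10 Wi)
  = 7.3430/(10·13.6) + 1/√9466 = 0.053993 + 0.010278 = 0.064271
P80 = (1/0.064271)² = 15.5592² = 242.09 µm

P80 = 242.1 µm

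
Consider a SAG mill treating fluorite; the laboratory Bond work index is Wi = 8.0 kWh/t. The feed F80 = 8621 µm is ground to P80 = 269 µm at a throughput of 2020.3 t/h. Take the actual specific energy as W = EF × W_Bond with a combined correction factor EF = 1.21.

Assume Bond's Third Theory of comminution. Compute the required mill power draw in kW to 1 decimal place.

W = 10 Wi (1/√P80 − 1/√F80)  [Bond]
W = 10·8.0·(1/√269 − 1/√8621) = 10·8.0·(0.050201) = 4.0161 kWh/t
Apply correction: 4.0161 × 1.21 = 4.8595 kWh/t
Mill draw = 4.8595 × 2020.3 = 9817.5 kW

P = 9817.5 kW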